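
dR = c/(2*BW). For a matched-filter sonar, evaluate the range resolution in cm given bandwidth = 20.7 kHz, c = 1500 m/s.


dR = c/(2*BW) = 1500 / (2 * 20.7e3) = 0.0362 m = 3.62 cm

3.62 cm


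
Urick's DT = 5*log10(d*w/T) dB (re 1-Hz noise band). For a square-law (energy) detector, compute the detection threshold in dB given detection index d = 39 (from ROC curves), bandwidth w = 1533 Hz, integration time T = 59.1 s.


DT = 5*log10(d*w/T) = 5*log10(39 * 1533 / 59.1) = 5*log10(1011.62) = 15.03

15.03 dB


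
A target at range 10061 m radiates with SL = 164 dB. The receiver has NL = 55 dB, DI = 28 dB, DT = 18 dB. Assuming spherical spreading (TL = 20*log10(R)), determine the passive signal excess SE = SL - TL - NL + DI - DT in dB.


Step 1: TL = 20*log10(10061) = 80.05 dB
Step 2: SE = 164 - 80.05 - 55 + 28 - 18 = 38.95

38.95 dB


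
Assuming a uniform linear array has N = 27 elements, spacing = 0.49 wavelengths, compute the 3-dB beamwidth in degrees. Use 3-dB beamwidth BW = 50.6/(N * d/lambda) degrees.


3.82 deg


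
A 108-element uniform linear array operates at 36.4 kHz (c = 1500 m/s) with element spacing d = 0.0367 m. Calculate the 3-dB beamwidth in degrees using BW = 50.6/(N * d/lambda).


Step 1: lambda = 1500/36400 = 0.04121 m
Step 2: d/lambda = 0.0367/0.04121 = 0.8906
Step 3: BW = 50.6/(N * d/lambda) = 50.6/(108 * 0.8906) = 0.53

0.53 deg


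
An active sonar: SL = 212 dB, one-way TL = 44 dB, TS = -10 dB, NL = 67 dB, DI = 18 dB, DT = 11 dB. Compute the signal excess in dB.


SE = SL - 2*TL + TS - NL + DI - DT = 212 - 2*44 + (-10) - 67 + 18 - 11 = 54

54 dB


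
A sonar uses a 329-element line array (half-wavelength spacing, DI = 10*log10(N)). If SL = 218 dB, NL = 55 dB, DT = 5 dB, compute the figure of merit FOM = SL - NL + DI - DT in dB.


Step 1: DI = 10*log10(329) = 25.17 dB
Step 2: FOM = SL - NL + DI - DT = 218 - 55 + 25.17 - 5 = 183.17

183.17 dB


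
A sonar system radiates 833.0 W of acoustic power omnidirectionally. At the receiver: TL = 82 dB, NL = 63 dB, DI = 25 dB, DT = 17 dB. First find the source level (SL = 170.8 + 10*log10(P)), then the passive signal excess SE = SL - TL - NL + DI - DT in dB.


Step 1: SL = 170.8 + 10*log10(833.0) = 200.01 dB
Step 2: SE = SL - TL - NL + DI - DT = 200.01 - 82 - 63 + 25 - 17 = 63.01

63.01 dB


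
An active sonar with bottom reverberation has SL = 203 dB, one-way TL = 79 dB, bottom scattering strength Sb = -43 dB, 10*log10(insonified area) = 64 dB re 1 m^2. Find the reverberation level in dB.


RL = SL - 2*TL + Sb + 10*log10(A) = 203 - 2*79 + (-43) + 64 = 66

66 dB


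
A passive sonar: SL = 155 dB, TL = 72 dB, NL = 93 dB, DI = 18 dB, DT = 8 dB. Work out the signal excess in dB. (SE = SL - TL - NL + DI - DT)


SE = SL - TL - NL + DI - DT = 155 - 72 - 93 + 18 - 8 = 0

0 dB


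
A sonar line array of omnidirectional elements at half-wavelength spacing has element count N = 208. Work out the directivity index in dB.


23.18 dB


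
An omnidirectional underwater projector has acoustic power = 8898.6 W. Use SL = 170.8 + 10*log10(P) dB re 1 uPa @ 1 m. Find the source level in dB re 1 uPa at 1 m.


210.29 dB


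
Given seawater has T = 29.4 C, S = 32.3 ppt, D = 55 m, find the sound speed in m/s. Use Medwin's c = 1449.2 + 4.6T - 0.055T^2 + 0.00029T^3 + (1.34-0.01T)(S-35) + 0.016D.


c = 1449.2 + 4.6*29.4 - 0.055*29.4^2 + 0.00029*29.4^3 + (1.34 - 0.01*29.4)*(32.3 - 35) + 0.016*55 = 1542.33

1542.33 m/s


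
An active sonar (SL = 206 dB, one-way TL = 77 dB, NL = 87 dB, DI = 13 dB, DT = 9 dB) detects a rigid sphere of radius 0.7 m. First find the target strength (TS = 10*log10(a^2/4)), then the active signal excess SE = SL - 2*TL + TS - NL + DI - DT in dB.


Step 1: TS = 10*log10(0.7^2/4) = -9.12 dB
Step 2: SE = SL - 2*TL + TS - NL + DI - DT = 206 - 2*77 + (-9.12) - 87 + 13 - 9 = -40.12

-40.12 dB


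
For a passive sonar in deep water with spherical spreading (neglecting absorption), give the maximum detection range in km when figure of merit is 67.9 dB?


At max range FOM = TL, so 20*log10(R) = 67.9
R = 10^(67.9/20) = 2483.13 m = 2.48 km

2.48 km


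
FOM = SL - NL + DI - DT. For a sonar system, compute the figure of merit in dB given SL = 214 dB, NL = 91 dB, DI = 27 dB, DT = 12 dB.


FOM = SL - NL + DI - DT = 214 - 91 + 27 - 12 = 138

138 dB


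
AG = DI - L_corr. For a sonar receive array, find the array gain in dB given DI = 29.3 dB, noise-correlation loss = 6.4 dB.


AG = DI - L_corr = 29.3 - 6.4 = 22.9

22.9 dB


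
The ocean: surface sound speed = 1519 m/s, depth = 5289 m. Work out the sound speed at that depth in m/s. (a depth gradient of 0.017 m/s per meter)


c = 1519 + 0.017 * 5289 = 1608.913

1608.913 m/s


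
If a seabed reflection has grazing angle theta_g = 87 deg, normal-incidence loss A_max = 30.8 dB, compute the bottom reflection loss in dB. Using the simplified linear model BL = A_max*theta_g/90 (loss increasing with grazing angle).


29.77 dB


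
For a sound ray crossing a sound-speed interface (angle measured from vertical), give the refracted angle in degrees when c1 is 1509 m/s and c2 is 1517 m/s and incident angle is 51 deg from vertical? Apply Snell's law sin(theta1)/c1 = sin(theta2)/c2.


51.38 deg


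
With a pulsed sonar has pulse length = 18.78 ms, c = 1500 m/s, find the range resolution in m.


14.085 m


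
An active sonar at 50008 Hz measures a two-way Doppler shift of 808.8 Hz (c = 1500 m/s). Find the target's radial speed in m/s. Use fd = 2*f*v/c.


From fd = 2*f*v/c, v = c*fd/(2*f) = 1500 * 808.8 / (2*50008) = 12.13

12.13 m/s


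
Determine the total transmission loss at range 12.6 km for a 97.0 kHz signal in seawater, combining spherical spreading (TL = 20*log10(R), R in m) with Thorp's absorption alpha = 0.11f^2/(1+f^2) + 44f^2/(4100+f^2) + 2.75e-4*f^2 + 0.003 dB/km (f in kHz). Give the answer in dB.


Step 1 (Thorp): alpha = 0.11*9409.0/(1+9409.0) + 44*9409.0/(4100+9409.0) + 2.75e-4*9409.0 + 0.003 = 33.3464 dB/km
Step 2: TL_spread = 20*log10(12600) = 82.01 dB
Step 3: TL_abs = alpha*R = 33.3464 * 12.6 = 420.16 dB
Step 4: TL_total = 82.01 + 420.16 = 502.17

502.17 dB


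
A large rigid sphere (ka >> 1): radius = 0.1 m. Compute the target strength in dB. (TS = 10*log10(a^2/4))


-26.02 dB


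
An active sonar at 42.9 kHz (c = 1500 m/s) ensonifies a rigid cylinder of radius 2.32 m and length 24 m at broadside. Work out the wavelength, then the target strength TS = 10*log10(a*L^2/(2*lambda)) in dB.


Step 1: lambda = c/f = 1500/42900 = 0.03497 m
Step 2: TS = 10*log10(a*L^2/(2*lambda)) = 10*log10(2.32*24^2/(2*0.03497)) = 42.81

42.81 dB


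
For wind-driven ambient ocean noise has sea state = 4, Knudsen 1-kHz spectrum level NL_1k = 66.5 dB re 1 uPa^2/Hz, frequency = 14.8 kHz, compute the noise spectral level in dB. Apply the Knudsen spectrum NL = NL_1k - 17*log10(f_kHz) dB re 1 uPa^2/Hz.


46.61 dB


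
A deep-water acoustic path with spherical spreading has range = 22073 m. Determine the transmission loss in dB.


TL = 20*log10(22073) = 86.88

86.88 dB


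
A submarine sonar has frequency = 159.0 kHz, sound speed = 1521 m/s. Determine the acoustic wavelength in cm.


lambda = c/f = 1521 / 159000 = 0.0096 m = 0.96 cm

0.96 cm


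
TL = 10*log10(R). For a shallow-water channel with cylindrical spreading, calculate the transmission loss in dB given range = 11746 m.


TL = 10*log10(11746) = 40.7

40.7 dB


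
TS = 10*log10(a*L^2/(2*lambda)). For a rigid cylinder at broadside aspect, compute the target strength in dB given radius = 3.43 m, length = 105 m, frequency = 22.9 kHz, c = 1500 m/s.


lambda = 1500/22900 = 0.0655 m
TS = 10*log10(3.43*105^2/(2*0.0655)) = 54.6

54.6 dB


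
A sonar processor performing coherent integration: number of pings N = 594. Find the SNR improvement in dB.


Gain = 10*log10(594) = 27.74

27.74 dB


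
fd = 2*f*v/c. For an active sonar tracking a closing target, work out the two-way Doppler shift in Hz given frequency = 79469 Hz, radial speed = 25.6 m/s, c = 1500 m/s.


fd = 2*f*v/c = 2 * 79469 * 25.6 / 1500 = 2712.54

2712.54 Hz


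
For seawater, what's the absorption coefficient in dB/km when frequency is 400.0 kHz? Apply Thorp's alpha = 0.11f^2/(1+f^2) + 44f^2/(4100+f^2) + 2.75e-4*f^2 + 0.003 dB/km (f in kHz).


87.014 dB/km


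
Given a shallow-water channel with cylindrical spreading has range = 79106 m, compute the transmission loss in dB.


48.98 dB


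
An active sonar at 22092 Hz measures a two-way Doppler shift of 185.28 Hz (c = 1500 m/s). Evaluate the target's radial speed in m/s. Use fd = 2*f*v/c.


From fd = 2*f*v/c, v = c*fd/(2*f) = 1500 * 185.28 / (2*22092) = 6.29

6.29 m/s


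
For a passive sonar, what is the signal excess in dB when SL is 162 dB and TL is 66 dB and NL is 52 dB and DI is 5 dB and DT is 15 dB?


SE = SL - TL - NL + DI - DT = 162 - 66 - 52 + 5 - 15 = 34

34 dB


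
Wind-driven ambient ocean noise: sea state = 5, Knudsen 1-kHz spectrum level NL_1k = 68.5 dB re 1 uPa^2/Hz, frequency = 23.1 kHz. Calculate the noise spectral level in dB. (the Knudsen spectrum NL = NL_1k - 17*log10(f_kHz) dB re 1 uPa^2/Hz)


45.32 dB


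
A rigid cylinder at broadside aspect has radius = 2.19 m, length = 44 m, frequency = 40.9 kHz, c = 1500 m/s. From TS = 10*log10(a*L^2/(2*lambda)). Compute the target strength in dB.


lambda = 1500/40900 = 0.03667 m
TS = 10*log10(2.19*44^2/(2*0.03667)) = 47.62

47.62 dB


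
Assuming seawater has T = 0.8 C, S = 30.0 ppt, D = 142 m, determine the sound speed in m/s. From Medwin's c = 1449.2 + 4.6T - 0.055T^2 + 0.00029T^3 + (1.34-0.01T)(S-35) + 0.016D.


c = 1449.2 + 4.6*0.8 - 0.055*0.8^2 + 0.00029*0.8^3 + (1.34 - 0.01*0.8)*(30.0 - 35) + 0.016*142 = 1448.46

1448.46 m/s


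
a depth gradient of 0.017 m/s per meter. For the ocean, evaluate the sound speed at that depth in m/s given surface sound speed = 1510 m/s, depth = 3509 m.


1569.653 m/s


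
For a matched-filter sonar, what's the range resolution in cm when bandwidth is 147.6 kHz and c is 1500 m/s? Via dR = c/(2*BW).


dR = c/(2*BW) = 1500 / (2 * 147.6e3) = 0.0051 m = 0.51 cm

0.51 cm


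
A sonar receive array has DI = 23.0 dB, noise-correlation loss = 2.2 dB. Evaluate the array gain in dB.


20.8 dB


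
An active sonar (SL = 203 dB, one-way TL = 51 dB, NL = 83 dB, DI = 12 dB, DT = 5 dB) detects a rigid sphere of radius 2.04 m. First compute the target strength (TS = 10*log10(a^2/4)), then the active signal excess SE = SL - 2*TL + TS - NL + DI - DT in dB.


Step 1: TS = 10*log10(2.04^2/4) = 0.17 dB
Step 2: SE = SL - 2*TL + TS - NL + DI - DT = 203 - 2*51 + (0.17) - 83 + 12 - 5 = 25.17

25.17 dB


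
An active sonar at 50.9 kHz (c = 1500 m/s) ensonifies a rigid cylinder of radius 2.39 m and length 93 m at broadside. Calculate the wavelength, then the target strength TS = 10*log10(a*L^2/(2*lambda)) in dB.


Step 1: lambda = c/f = 1500/50900 = 0.02947 m
Step 2: TS = 10*log10(a*L^2/(2*lambda)) = 10*log10(2.39*93^2/(2*0.02947)) = 55.45

55.45 dB


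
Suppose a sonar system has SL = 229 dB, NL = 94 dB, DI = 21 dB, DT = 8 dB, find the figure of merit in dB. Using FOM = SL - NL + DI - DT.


FOM = SL - NL + DI - DT = 229 - 94 + 21 - 8 = 148

148 dB


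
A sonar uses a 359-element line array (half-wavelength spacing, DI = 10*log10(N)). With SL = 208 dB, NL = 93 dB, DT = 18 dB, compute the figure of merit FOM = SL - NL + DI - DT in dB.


Step 1: DI = 10*log10(359) = 25.55 dB
Step 2: FOM = SL - NL + DI - DT = 208 - 93 + 25.55 - 18 = 122.55

122.55 dB


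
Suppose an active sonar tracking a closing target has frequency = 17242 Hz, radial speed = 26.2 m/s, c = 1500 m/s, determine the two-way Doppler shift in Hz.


fd = 2*f*v/c = 2 * 17242 * 26.2 / 1500 = 602.32

602.32 Hz


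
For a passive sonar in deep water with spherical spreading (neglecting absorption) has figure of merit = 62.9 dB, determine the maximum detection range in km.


1.4 km


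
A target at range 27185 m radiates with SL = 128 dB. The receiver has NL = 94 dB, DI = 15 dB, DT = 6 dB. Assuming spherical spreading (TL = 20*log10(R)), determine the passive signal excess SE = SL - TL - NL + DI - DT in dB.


Step 1: TL = 20*log10(27185) = 88.69 dB
Step 2: SE = 128 - 88.69 - 94 + 15 - 6 = -45.69

-45.69 dB


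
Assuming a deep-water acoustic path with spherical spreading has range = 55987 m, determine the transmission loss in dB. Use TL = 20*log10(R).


TL = 20*log10(55987) = 94.96

94.96 dB


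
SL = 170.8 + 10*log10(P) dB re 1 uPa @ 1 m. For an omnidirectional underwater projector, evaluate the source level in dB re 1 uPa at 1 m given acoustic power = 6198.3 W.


208.72 dB


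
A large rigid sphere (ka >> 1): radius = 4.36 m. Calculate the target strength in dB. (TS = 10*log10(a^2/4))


6.77 dB


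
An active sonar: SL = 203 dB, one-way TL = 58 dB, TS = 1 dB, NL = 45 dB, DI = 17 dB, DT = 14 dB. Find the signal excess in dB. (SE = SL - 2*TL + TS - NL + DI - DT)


46 dB


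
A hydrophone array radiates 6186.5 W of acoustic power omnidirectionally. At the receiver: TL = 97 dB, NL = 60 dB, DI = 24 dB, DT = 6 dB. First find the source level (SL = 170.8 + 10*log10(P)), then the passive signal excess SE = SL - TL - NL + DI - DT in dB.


Step 1: SL = 170.8 + 10*log10(6186.5) = 208.71 dB
Step 2: SE = SL - TL - NL + DI - DT = 208.71 - 97 - 60 + 24 - 6 = 69.71

69.71 dB


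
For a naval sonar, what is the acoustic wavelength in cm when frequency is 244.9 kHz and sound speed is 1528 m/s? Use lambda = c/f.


lambda = c/f = 1528 / 244900 = 0.0062 m = 0.62 cm

0.62 cm


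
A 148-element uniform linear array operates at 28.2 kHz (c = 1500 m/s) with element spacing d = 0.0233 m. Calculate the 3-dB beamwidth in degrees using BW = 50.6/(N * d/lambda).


Step 1: lambda = 1500/28200 = 0.05319 m
Step 2: d/lambda = 0.0233/0.05319 = 0.4381
Step 3: BW = 50.6/(N * d/lambda) = 50.6/(148 * 0.4381) = 0.78

0.78 deg


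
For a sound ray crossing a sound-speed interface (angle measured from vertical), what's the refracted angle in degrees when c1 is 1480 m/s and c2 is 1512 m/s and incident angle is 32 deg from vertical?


sin(theta2) = (c2/c1)*sin(theta1) = (1512/1480)*sin(32 deg) = 0.54138
theta2 = arcsin(0.54138) = 32.78

32.78 deg


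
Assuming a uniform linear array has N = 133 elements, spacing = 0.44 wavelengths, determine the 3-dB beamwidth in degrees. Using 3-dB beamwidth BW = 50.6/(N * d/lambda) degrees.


BW = 50.6 / (133 * 0.44) = 50.6 / 58.52 = 0.86

0.86 deg


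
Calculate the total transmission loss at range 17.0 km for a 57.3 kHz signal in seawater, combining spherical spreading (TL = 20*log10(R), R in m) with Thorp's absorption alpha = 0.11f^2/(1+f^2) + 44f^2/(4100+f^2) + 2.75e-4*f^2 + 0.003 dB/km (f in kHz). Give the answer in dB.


Step 1 (Thorp): alpha = 0.11*3283.29/(1+3283.29) + 44*3283.29/(4100+3283.29) + 2.75e-4*3283.29 + 0.003 = 20.5823 dB/km
Step 2: TL_spread = 20*log10(17000) = 84.61 dB
Step 3: TL_abs = alpha*R = 20.5823 * 17.0 = 349.9 dB
Step 4: TL_total = 84.61 + 349.9 = 434.51

434.51 dB


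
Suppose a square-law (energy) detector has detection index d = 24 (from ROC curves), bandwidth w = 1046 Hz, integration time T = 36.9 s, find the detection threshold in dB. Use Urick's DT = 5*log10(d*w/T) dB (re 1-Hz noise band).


DT = 5*log10(d*w/T) = 5*log10(24 * 1046 / 36.9) = 5*log10(680.33) = 14.16

14.16 dB


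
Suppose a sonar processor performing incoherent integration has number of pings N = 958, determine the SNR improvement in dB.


14.91 dB


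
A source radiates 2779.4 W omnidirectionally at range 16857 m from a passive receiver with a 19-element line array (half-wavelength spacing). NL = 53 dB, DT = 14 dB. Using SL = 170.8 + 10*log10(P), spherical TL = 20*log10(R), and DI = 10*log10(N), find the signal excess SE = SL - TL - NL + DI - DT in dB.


66.49 dB


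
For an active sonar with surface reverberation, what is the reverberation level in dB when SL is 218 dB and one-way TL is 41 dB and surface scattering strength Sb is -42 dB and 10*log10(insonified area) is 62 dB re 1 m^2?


RL = SL - 2*TL + Sb + 10*log10(A) = 218 - 2*41 + (-42) + 62 = 156

156 dB


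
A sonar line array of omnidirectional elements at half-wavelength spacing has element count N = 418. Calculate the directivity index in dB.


26.21 dB


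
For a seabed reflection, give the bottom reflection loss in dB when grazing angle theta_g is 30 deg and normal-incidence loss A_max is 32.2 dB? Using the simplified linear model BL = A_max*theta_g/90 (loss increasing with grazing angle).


BL = A_max * theta_g / 90 = 32.2 * 30 / 90 = 10.73

10.73 dB


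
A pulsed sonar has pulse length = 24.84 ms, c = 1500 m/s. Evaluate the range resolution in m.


18.63 m


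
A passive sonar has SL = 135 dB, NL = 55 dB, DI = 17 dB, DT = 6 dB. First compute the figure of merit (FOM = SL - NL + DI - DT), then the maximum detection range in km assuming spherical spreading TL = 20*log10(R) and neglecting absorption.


Step 1: FOM = SL - NL + DI - DT = 135 - 55 + 17 - 6 = 91 dB
Step 2: at max range FOM = TL = 20*log10(R), so R = 10^(91/20) = 35481.34 m = 35.48 km

35.48 km


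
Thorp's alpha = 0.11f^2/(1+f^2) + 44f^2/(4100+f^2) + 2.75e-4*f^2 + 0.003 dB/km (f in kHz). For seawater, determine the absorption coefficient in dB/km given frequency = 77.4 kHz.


27.883 dB/km


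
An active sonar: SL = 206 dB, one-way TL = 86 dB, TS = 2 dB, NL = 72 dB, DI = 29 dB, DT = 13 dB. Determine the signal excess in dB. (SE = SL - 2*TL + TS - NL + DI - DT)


SE = SL - 2*TL + TS - NL + DI - DT = 206 - 2*86 + (2) - 72 + 29 - 13 = -20

-20 dB


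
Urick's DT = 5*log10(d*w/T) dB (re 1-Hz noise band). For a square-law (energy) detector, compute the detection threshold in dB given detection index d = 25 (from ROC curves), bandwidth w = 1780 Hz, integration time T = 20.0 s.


DT = 5*log10(d*w/T) = 5*log10(25 * 1780 / 20.0) = 5*log10(2225.0) = 16.74

16.74 dB


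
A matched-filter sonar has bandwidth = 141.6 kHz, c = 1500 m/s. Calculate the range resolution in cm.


dR = c/(2*BW) = 1500 / (2 * 141.6e3) = 0.0053 m = 0.53 cm

0.53 cm


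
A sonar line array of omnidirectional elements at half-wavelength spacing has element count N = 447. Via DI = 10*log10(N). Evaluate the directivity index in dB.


DI = 10*log10(447) = 26.5

26.5 dB


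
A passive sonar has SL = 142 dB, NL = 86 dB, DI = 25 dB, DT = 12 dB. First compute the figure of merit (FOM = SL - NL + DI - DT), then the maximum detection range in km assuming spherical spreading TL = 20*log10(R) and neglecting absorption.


Step 1: FOM = SL - NL + DI - DT = 142 - 86 + 25 - 12 = 69 dB
Step 2: at max range FOM = TL = 20*log10(R), so R = 10^(69/20) = 2818.38 m = 2.82 km

2.82 km


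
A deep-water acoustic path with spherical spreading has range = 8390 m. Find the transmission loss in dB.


TL = 20*log10(8390) = 78.48

78.48 dB


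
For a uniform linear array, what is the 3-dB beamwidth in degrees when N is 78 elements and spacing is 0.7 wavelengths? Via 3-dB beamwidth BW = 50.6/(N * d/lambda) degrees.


0.93 deg


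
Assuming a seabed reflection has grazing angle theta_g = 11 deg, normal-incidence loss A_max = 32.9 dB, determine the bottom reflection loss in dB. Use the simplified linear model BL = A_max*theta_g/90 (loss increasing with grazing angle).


4.02 dB


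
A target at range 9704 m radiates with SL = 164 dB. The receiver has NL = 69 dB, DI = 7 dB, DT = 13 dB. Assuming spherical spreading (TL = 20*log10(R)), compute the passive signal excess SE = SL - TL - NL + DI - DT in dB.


Step 1: TL = 20*log10(9704) = 79.74 dB
Step 2: SE = 164 - 79.74 - 69 + 7 - 13 = 9.26

9.26 dB


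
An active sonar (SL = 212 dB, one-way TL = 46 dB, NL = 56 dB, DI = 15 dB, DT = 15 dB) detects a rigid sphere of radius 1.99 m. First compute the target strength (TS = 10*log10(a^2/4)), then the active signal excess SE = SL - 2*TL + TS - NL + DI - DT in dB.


Step 1: TS = 10*log10(1.99^2/4) = -0.04 dB
Step 2: SE = SL - 2*TL + TS - NL + DI - DT = 212 - 2*46 + (-0.04) - 56 + 15 - 15 = 63.96

63.96 dB


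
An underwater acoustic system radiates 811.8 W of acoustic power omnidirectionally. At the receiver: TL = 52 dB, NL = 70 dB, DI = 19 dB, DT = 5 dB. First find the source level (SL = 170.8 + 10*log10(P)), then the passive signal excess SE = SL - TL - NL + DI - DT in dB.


Step 1: SL = 170.8 + 10*log10(811.8) = 199.89 dB
Step 2: SE = SL - TL - NL + DI - DT = 199.89 - 52 - 70 + 19 - 5 = 91.89

91.89 dB


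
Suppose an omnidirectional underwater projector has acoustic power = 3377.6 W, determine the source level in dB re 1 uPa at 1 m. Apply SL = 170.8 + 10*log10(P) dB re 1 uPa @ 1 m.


SL = 170.8 + 10*log10(3377.6) = 170.8 + 35.29 = 206.09

206.09 dB


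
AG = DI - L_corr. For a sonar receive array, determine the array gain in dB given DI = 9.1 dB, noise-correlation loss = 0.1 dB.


AG = DI - L_corr = 9.1 - 0.1 = 9.0

9.0 dB


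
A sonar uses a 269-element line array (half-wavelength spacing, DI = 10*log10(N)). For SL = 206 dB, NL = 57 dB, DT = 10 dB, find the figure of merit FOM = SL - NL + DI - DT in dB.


Step 1: DI = 10*log10(269) = 24.3 dB
Step 2: FOM = SL - NL + DI - DT = 206 - 57 + 24.3 - 10 = 163.3

163.3 dB


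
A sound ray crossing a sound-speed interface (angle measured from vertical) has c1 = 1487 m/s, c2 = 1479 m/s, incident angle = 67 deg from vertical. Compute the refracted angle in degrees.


66.28 deg


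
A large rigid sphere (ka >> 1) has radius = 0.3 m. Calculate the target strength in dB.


TS = 10*log10(0.3^2 / 4) = 10*log10(0.0225) = -16.48

-16.48 dB


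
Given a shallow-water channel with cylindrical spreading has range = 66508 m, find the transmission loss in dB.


48.23 dB


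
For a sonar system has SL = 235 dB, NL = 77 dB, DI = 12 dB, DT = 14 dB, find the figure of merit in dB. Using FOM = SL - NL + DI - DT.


FOM = SL - NL + DI - DT = 235 - 77 + 12 - 14 = 156

156 dB


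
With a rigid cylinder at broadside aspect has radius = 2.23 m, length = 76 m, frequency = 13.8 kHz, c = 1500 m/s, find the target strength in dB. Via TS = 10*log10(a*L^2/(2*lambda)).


lambda = 1500/13800 = 0.1087 m
TS = 10*log10(2.23*76^2/(2*0.1087)) = 47.73

47.73 dB


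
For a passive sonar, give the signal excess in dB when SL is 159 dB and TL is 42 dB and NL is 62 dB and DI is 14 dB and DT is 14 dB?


SE = SL - TL - NL + DI - DT = 159 - 42 - 62 + 14 - 14 = 55

55 dB


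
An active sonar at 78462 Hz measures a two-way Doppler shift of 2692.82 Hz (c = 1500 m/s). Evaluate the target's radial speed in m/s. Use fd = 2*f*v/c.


25.74 m/s


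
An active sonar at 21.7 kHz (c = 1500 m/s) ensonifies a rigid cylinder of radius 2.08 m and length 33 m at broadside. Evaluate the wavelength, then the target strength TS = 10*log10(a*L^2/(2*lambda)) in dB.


Step 1: lambda = c/f = 1500/21700 = 0.06912 m
Step 2: TS = 10*log10(a*L^2/(2*lambda)) = 10*log10(2.08*33^2/(2*0.06912)) = 42.14

42.14 dB


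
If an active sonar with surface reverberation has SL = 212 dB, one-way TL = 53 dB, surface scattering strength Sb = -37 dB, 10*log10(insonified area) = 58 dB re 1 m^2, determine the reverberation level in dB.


RL = SL - 2*TL + Sb + 10*log10(A) = 212 - 2*53 + (-37) + 58 = 127

127 dB


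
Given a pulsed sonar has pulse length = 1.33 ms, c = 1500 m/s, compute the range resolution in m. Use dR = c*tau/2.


dR = c*tau/2 = 1500 * 1.33e-3 / 2 = 0.9975

0.9975 m


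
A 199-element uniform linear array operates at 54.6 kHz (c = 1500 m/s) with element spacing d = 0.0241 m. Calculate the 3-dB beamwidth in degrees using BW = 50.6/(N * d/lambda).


0.29 deg


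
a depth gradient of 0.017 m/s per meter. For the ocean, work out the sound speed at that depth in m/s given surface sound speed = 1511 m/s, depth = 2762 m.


c = 1511 + 0.017 * 2762 = 1557.954

1557.954 m/s


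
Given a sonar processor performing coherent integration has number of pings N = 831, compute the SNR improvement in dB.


29.2 dB


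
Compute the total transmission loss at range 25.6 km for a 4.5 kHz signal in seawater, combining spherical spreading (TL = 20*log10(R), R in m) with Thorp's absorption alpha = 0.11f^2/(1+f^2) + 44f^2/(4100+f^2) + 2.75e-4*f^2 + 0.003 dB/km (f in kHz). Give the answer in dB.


Step 1 (Thorp): alpha = 0.11*20.25/(1+20.25) + 44*20.25/(4100+20.25) + 2.75e-4*20.25 + 0.003 = 0.3296 dB/km
Step 2: TL_spread = 20*log10(25600) = 88.16 dB
Step 3: TL_abs = alpha*R = 0.3296 * 25.6 = 8.44 dB
Step 4: TL_total = 88.16 + 8.44 = 96.6

96.6 dB


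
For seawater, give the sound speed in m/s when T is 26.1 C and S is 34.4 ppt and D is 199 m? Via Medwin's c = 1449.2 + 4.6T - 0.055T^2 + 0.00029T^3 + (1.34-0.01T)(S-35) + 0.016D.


c = 1449.2 + 4.6*26.1 - 0.055*26.1^2 + 0.00029*26.1^3 + (1.34 - 0.01*26.1)*(34.4 - 35) + 0.016*199 = 1539.49

1539.49 m/s


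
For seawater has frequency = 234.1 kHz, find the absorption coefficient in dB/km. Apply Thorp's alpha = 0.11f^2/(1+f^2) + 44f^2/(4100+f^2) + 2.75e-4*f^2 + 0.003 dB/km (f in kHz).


f^2 = 54802.81
alpha = 0.11*54802.81/(1+54802.81) + 44*54802.81/(4100+54802.81) + 2.75e-4*54802.81 + 0.003 = 56.121

56.121 dB/km


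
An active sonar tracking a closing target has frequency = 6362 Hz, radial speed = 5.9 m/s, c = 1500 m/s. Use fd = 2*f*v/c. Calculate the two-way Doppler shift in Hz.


50.05 Hz


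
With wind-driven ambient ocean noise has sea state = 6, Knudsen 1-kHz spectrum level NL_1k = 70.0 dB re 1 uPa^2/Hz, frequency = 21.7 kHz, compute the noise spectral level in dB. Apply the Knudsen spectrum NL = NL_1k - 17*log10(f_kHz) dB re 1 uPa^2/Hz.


47.28 dB


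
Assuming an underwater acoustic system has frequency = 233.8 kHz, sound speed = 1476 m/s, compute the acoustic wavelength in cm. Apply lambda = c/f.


lambda = c/f = 1476 / 233800 = 0.0063 m = 0.63 cm

0.63 cm


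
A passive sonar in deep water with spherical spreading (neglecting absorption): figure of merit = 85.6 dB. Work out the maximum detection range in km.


19.05 km


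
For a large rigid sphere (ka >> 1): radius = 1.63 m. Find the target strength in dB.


-1.78 dB


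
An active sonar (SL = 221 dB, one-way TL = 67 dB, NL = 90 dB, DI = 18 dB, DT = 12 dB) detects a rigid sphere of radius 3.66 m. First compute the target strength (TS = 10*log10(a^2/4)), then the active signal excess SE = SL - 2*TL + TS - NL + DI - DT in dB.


Step 1: TS = 10*log10(3.66^2/4) = 5.25 dB
Step 2: SE = SL - 2*TL + TS - NL + DI - DT = 221 - 2*67 + (5.25) - 90 + 18 - 12 = 8.25

8.25 dB


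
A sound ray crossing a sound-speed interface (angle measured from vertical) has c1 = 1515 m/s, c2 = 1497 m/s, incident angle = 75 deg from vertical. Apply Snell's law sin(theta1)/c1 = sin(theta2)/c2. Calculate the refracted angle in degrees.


sin(theta2) = (c2/c1)*sin(theta1) = (1497/1515)*sin(75 deg) = 0.95445
theta2 = arcsin(0.95445) = 72.64

72.64 deg


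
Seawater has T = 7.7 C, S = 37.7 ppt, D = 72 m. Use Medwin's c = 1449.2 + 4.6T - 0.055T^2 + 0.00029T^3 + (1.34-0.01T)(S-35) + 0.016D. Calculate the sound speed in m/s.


c = 1449.2 + 4.6*7.7 - 0.055*7.7^2 + 0.00029*7.7^3 + (1.34 - 0.01*7.7)*(37.7 - 35) + 0.016*72 = 1486.05

1486.05 m/s


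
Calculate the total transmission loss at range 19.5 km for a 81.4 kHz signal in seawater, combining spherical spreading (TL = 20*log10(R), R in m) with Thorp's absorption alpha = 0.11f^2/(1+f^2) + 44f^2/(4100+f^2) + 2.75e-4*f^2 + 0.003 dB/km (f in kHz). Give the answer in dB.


Step 1 (Thorp): alpha = 0.11*6625.96/(1+6625.96) + 44*6625.96/(4100+6625.96) + 2.75e-4*6625.96 + 0.003 = 29.1161 dB/km
Step 2: TL_spread = 20*log10(19500) = 85.8 dB
Step 3: TL_abs = alpha*R = 29.1161 * 19.5 = 567.76 dB
Step 4: TL_total = 85.8 + 567.76 = 653.56

653.56 dB


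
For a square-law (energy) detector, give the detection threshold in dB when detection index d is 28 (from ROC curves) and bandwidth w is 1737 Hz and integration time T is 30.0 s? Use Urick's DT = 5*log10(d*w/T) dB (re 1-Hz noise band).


16.05 dB


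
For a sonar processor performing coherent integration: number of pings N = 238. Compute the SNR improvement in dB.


23.77 dB


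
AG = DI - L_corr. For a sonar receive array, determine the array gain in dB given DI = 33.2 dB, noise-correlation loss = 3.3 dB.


AG = DI - L_corr = 33.2 - 3.3 = 29.9

29.9 dB


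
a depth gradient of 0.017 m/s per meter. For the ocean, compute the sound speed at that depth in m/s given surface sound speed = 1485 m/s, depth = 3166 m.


1538.822 m/s


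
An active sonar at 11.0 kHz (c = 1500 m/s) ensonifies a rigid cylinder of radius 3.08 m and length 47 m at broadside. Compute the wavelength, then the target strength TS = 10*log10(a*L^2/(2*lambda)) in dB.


Step 1: lambda = c/f = 1500/11000 = 0.13636 m
Step 2: TS = 10*log10(a*L^2/(2*lambda)) = 10*log10(3.08*47^2/(2*0.13636)) = 43.97

43.97 dB


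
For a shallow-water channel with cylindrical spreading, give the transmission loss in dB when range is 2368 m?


33.74 dB


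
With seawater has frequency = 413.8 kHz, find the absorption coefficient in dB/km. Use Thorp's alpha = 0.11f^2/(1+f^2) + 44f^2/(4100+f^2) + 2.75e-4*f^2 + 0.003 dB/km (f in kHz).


90.172 dB/km


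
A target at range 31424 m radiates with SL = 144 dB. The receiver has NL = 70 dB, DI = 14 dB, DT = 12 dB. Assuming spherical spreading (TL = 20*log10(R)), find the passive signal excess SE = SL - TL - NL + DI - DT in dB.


Step 1: TL = 20*log10(31424) = 89.95 dB
Step 2: SE = 144 - 89.95 - 70 + 14 - 12 = -13.95

-13.95 dB


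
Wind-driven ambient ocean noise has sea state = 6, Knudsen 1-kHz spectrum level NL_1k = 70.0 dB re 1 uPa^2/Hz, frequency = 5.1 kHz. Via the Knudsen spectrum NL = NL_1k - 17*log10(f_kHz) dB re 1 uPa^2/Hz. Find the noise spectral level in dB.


57.97 dB


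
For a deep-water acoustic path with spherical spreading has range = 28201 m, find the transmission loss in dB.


TL = 20*log10(28201) = 89.01

89.01 dB


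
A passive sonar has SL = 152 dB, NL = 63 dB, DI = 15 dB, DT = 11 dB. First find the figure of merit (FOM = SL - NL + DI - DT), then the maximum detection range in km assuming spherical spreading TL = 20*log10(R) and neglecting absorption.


Step 1: FOM = SL - NL + DI - DT = 152 - 63 + 15 - 11 = 93 dB
Step 2: at max range FOM = TL = 20*log10(R), so R = 10^(93/20) = 44668.36 m = 44.67 km

44.67 km


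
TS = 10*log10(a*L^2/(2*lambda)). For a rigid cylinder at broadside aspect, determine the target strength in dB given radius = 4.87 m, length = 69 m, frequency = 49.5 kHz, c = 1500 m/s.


55.83 dB


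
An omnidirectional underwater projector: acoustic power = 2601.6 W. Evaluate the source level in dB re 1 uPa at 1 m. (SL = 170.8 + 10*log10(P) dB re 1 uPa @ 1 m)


204.95 dB


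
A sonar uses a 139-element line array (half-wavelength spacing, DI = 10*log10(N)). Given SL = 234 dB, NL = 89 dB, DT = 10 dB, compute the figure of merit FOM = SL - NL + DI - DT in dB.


156.43 dB


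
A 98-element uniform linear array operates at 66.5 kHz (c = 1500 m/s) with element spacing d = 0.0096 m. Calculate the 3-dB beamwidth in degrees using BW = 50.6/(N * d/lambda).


Step 1: lambda = 1500/66500 = 0.02256 m
Step 2: d/lambda = 0.0096/0.02256 = 0.4255
Step 3: BW = 50.6/(N * d/lambda) = 50.6/(98 * 0.4255) = 1.21

1.21 deg


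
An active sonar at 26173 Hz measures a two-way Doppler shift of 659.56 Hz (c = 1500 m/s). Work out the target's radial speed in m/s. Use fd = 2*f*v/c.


18.9 m/s


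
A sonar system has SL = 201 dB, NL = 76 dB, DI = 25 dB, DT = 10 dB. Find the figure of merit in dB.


140 dB


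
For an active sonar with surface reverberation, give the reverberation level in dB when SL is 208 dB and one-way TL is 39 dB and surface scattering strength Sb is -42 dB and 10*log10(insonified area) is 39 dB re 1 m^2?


127 dB


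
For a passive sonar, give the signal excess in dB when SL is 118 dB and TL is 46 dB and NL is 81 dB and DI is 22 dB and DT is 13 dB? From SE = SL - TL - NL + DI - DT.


SE = SL - TL - NL + DI - DT = 118 - 46 - 81 + 22 - 13 = 0

0 dB


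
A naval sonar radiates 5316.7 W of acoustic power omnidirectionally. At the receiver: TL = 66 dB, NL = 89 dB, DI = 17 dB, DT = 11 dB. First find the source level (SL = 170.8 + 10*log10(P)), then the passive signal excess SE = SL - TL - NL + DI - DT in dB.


Step 1: SL = 170.8 + 10*log10(5316.7) = 208.06 dB
Step 2: SE = SL - TL - NL + DI - DT = 208.06 - 66 - 89 + 17 - 11 = 59.06

59.06 dB


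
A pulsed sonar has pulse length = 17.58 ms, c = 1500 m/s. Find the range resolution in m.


dR = c*tau/2 = 1500 * 17.58e-3 / 2 = 13.185

13.185 m


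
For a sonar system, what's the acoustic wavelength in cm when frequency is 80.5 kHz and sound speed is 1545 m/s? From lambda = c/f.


1.92 cm


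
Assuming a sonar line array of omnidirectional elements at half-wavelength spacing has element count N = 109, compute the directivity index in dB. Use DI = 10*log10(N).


20.37 dB


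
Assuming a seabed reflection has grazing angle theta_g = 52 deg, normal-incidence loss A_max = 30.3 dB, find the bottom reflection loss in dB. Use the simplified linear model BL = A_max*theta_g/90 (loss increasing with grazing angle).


BL = A_max * theta_g / 90 = 30.3 * 52 / 90 = 17.51

17.51 dB


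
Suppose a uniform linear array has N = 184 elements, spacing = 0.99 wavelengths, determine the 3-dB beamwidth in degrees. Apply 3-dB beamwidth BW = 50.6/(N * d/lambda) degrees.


BW = 50.6 / (184 * 0.99) = 50.6 / 182.16 = 0.28

0.28 deg


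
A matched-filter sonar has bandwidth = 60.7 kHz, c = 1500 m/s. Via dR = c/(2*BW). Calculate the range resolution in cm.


dR = c/(2*BW) = 1500 / (2 * 60.7e3) = 0.0124 m = 1.24 cm

1.24 cm


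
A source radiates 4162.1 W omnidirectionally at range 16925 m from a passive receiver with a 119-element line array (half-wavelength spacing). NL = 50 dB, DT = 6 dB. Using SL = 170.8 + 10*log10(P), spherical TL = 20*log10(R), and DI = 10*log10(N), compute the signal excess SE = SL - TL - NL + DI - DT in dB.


87.18 dB


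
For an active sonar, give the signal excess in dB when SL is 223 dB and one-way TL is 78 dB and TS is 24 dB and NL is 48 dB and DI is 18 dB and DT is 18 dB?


SE = SL - 2*TL + TS - NL + DI - DT = 223 - 2*78 + (24) - 48 + 18 - 18 = 43

43 dB


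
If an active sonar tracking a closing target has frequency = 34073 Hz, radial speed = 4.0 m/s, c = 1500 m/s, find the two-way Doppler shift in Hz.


181.72 Hz


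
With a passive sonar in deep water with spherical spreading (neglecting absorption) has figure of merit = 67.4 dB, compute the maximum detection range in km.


2.34 km


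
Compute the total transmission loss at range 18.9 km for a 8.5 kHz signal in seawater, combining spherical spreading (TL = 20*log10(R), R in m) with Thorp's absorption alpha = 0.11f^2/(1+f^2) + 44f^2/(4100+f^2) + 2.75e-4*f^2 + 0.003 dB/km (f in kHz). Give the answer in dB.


Step 1 (Thorp): alpha = 0.11*72.25/(1+72.25) + 44*72.25/(4100+72.25) + 2.75e-4*72.25 + 0.003 = 0.8933 dB/km
Step 2: TL_spread = 20*log10(18900) = 85.53 dB
Step 3: TL_abs = alpha*R = 0.8933 * 18.9 = 16.88 dB
Step 4: TL_total = 85.53 + 16.88 = 102.41

102.41 dB


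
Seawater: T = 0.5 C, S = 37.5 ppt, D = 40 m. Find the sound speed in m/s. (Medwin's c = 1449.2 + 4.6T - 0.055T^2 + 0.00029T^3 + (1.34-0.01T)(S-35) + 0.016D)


c = 1449.2 + 4.6*0.5 - 0.055*0.5^2 + 0.00029*0.5^3 + (1.34 - 0.01*0.5)*(37.5 - 35) + 0.016*40 = 1455.46

1455.46 m/s


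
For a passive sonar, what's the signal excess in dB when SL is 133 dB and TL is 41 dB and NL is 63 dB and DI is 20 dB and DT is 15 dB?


SE = SL - TL - NL + DI - DT = 133 - 41 - 63 + 20 - 15 = 34

34 dB


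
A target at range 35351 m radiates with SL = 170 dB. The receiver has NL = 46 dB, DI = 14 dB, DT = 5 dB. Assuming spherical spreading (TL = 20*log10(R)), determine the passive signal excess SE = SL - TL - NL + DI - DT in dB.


42.03 dB


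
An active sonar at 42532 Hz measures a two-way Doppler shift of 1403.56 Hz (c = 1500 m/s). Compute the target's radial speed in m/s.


24.75 m/s


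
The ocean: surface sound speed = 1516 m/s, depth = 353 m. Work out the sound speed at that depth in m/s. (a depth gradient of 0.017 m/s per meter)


c = 1516 + 0.017 * 353 = 1522.001

1522.001 m/s


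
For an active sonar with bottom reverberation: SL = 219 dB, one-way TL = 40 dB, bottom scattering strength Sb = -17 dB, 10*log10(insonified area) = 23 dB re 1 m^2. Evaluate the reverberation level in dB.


RL = SL - 2*TL + Sb + 10*log10(A) = 219 - 2*40 + (-17) + 23 = 145

145 dB


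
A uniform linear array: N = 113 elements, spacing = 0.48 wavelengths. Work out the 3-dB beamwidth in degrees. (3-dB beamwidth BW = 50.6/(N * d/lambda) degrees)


0.93 deg


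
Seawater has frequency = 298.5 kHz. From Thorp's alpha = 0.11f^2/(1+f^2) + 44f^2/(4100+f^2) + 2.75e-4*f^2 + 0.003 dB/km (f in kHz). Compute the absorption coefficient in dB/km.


f^2 = 89102.25
alpha = 0.11*89102.25/(1+89102.25) + 44*89102.25/(4100+89102.25) + 2.75e-4*89102.25 + 0.003 = 66.681

66.681 dB/km


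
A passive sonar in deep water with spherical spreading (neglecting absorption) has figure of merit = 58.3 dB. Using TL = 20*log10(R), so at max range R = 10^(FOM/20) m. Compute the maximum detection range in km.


At max range FOM = TL, so 20*log10(R) = 58.3
R = 10^(58.3/20) = 822.24 m = 0.82 km

0.82 km


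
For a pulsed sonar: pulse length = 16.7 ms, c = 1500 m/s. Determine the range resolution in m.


dR = c*tau/2 = 1500 * 16.7e-3 / 2 = 12.525

12.525 m


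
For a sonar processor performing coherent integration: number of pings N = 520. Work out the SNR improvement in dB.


27.16 dB


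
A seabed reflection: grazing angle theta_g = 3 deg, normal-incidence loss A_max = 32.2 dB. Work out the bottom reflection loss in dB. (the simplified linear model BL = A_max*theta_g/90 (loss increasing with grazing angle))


1.07 dB


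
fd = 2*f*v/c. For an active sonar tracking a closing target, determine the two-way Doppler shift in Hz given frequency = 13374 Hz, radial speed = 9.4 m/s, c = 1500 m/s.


fd = 2*f*v/c = 2 * 13374 * 9.4 / 1500 = 167.62

167.62 Hz


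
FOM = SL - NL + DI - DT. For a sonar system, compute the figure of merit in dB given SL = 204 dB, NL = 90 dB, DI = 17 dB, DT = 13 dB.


118 dB


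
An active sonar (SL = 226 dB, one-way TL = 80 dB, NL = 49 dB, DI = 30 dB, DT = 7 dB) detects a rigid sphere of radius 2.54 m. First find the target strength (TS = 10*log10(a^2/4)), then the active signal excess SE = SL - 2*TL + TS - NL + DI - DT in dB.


Step 1: TS = 10*log10(2.54^2/4) = 2.08 dB
Step 2: SE = SL - 2*TL + TS - NL + DI - DT = 226 - 2*80 + (2.08) - 49 + 30 - 7 = 42.08

42.08 dB


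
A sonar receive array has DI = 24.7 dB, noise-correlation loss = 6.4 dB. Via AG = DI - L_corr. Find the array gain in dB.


18.3 dB


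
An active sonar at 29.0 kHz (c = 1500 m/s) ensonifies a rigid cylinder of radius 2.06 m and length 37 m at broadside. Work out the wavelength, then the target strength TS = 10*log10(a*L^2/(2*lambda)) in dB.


Step 1: lambda = c/f = 1500/29000 = 0.05172 m
Step 2: TS = 10*log10(a*L^2/(2*lambda)) = 10*log10(2.06*37^2/(2*0.05172)) = 44.36

44.36 dB


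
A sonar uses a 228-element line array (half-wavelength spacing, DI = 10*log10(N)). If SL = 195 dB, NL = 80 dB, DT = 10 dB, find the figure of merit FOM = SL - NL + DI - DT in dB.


Step 1: DI = 10*log10(228) = 23.58 dB
Step 2: FOM = SL - NL + DI - DT = 195 - 80 + 23.58 - 10 = 128.58

128.58 dB


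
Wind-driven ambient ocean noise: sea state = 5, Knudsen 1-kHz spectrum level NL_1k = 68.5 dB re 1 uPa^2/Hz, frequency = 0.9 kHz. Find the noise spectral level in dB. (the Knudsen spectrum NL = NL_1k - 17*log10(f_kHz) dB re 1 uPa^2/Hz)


69.28 dB
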